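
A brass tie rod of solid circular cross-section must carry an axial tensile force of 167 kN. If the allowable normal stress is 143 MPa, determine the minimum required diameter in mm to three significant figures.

Required area A ≥ P/σ_allow = 167000/143 = 1168 mm².
For a solid circular section, d ≥ √(4A/π) = 38.56 mm.

38.6 mm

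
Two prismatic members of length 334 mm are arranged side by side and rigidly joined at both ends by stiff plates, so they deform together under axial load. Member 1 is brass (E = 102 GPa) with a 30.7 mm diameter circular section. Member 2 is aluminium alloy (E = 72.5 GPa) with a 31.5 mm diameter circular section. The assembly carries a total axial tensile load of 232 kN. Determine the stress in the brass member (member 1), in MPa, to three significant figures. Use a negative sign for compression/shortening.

179 MPa

A_1 = 740.2 mm².
A_2 = 779.3 mm².
Equal strain + equilibrium ⇒ each member carries load in proportion to AE: A₁E₁ = 75500000 N, A₂E₂ = 56500000 N, ΣAE = 132000000 N.
σ₁ = P·E₁/ΣAE = 232000·102000/132000000 = 179.3 MPa.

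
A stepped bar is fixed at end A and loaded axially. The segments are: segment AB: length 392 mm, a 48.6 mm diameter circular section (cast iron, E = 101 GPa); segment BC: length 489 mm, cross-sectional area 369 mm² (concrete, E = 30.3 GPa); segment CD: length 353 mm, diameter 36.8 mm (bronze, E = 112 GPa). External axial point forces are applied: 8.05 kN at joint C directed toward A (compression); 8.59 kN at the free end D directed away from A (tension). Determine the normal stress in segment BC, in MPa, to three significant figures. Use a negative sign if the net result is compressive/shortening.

Internal axial forces (sectioning from the free end, tension +): N_CD = 8.59 kN, N_BC = 0.54 kN, N_AB = 0.54 kN.
σ_BC = N_BC/A_BC = 540/369 = 1.463 MPa.

1.46 MPa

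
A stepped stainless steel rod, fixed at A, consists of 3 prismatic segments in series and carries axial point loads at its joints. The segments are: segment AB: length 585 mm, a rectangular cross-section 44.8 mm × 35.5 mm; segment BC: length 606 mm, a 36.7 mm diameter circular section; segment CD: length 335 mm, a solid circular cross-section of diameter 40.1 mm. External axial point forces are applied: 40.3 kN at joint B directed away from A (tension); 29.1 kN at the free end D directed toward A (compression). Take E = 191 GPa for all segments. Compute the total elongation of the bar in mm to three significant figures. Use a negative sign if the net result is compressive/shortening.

-0.106 mm

Internal axial forces (sectioning from the free end, tension +): N_CD = -29.1 kN, N_BC = -29.1 kN, N_AB = 11.2 kN.
A_AB = 1590 mm².
A_BC = 1058 mm².
A_CD = 1263 mm².
δ_AB = 11200·585/(1590·191000) = 0.02157 mm
δ_BC = -29100·606/(1058·191000) = -0.08728 mm
δ_CD = -29100·335/(1263·191000) = -0.04041 mm
δ = Σδ_i = -0.1061 mm.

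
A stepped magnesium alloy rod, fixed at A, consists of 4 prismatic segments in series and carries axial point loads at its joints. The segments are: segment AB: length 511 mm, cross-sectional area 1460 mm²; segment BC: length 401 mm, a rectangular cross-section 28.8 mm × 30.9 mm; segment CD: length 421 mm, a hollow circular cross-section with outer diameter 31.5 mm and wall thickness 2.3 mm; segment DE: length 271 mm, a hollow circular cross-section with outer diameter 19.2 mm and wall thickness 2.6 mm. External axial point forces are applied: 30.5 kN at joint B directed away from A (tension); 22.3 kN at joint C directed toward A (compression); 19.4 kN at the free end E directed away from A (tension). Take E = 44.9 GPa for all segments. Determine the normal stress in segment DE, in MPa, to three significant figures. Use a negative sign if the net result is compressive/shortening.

143 MPa

Internal axial forces (sectioning from the free end, tension +): N_DE = 19.4 kN, N_CD = 19.4 kN, N_BC = -2.9 kN, N_AB = 27.6 kN.
A_DE = 135.6 mm².
σ_DE = N_DE/A_DE = 19400/135.6 = 143.1 MPa.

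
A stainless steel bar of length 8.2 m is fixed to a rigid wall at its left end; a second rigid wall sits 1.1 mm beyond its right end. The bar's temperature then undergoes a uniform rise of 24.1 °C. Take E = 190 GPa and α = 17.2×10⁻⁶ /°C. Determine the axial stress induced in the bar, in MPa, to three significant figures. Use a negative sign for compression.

-53.3 MPa

Free thermal expansion αLΔT = 17.2e-6 · 8200 · 24.1 = 3.399 mm.
The walls engage after the gap closes; constrained expansion = 3.399 − 1.1 = 2.299 mm.
The walls impose strain ε = −(2.299)/8200 = -2.8037e-04; σ = Eε = 190000 · -2.8037e-04 = -53.27 MPa.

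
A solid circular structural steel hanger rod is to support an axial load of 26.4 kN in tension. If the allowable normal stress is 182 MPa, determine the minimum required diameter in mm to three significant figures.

13.6 mm

Required area A ≥ P/σ_allow = 26400/182 = 145.1 mm².
For a solid circular section, d ≥ √(4A/π) = 13.59 mm.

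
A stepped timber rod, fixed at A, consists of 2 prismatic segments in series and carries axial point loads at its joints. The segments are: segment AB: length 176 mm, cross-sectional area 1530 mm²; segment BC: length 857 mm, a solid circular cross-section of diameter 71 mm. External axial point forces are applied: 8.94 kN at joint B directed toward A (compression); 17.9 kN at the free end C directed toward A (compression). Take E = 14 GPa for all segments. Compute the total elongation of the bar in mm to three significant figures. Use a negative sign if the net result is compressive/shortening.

Internal axial forces (sectioning from the free end, tension +): N_BC = -17.9 kN, N_AB = -26.84 kN.
A_BC = 3959 mm².
δ_AB = -26840·176/(1530·14000) = -0.2205 mm
δ_BC = -17900·857/(3959·14000) = -0.2768 mm
δ = Σδ_i = -0.4973 mm.

-0.497 mm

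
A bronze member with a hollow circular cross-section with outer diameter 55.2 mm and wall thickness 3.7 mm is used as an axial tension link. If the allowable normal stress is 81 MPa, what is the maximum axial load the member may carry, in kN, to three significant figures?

48.5 kN

A = 598.6 mm².
P_max = σ_allow · A = 81 · 598.6 = 48490 N = 48.49 kN.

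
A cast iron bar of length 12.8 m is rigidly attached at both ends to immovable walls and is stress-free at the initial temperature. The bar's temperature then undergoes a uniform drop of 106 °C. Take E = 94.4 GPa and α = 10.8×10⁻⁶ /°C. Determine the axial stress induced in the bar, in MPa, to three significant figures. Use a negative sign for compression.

108 MPa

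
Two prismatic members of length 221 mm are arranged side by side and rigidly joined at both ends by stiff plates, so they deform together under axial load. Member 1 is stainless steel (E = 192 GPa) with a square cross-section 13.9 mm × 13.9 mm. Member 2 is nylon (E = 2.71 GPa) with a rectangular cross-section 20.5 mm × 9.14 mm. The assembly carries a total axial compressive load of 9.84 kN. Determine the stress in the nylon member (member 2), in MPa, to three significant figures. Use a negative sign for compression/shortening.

A_1 = 193.2 mm².
A_2 = 187.4 mm².
Equal strain + equilibrium ⇒ each member carries load in proportion to AE: A₁E₁ = 37100000 N, A₂E₂ = 507800 N, ΣAE = 37600000 N.
σ₂ = P·E₂/ΣAE = -9840·2710/37600000 = -0.7091 MPa.

-0.709 MPa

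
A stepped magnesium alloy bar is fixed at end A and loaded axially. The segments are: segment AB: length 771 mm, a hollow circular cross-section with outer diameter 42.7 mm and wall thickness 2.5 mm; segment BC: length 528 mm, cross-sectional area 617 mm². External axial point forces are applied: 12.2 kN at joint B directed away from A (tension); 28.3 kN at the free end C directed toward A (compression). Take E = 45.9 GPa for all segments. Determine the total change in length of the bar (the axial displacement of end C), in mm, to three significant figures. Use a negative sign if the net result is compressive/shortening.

-1.38 mm

Internal axial forces (sectioning from the free end, tension +): N_BC = -28.3 kN, N_AB = -16.1 kN.
A_AB = 315.7 mm².
δ_AB = -16100·771/(315.7·45900) = -0.8565 mm
δ_BC = -28300·528/(617·45900) = -0.5276 mm
δ = Σδ_i = -1.384 mm.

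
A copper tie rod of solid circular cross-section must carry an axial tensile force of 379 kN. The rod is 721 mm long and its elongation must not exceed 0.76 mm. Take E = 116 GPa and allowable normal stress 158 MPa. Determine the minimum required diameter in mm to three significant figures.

Required area A ≥ P/σ_allow = 379000/158 = 2399 mm².
For a solid circular section, d ≥ √(4A/π) = 55.26 mm.
Elongation limit: A ≥ PL/(Eδ_allow) = 379000·721/(116000·0.76) = 3100 mm² ⇒ d ≥ 62.82 mm.
The elongation limit governs.

62.8 mm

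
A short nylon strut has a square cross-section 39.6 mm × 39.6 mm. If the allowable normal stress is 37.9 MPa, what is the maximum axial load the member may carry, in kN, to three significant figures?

A = 1568 mm².
P_max = σ_allow · A = 37.9 · 1568 = 59430 N = 59.43 kN.

59.4 kN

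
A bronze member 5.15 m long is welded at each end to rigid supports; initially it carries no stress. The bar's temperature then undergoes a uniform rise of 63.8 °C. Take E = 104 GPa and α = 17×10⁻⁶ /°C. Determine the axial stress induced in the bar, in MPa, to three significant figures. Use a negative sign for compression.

Free thermal expansion αLΔT = 17e-6 · 5150 · 63.8 = 5.586 mm.
The walls impose strain ε = −(5.586)/5150 = -1.0846e-03; σ = Eε = 104000 · -1.0846e-03 = -112.8 MPa.

-113 MPa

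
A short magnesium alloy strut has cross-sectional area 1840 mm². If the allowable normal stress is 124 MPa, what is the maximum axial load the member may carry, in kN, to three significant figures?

228 kN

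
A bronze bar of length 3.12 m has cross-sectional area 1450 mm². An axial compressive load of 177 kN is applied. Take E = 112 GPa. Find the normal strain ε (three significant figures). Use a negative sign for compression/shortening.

σ = N/A = -122.1 MPa; ε = σ/E = -122.1/112000 = -1.090e-03.

-0.00109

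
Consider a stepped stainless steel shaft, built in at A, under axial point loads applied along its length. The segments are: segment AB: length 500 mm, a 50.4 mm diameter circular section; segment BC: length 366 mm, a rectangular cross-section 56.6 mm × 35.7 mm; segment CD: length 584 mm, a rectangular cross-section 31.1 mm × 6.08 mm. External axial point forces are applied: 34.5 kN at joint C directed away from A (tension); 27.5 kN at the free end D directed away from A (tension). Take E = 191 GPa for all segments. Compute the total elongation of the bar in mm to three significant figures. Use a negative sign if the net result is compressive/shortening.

0.585 mm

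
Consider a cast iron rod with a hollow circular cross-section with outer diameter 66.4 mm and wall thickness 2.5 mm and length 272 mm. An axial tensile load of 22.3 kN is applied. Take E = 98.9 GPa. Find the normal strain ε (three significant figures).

4.49e-04

A = 501.9 mm².
σ = N/A = 44.43 MPa; ε = σ/E = 44.43/98900 = 4.493e-04.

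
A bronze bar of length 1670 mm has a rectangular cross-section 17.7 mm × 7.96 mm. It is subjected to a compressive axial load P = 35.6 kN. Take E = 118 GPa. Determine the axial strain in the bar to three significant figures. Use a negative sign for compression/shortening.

-0.00214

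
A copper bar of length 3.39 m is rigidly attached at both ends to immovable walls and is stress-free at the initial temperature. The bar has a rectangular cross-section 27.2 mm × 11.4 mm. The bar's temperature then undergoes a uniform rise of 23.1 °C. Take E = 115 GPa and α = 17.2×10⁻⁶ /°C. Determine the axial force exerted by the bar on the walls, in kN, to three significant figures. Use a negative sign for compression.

-14.2 kN

Free thermal expansion αLΔT = 17.2e-6 · 3390 · 23.1 = 1.347 mm.
The walls impose strain ε = −(1.347)/3390 = -3.9732e-04; σ = Eε = 115000 · -3.9732e-04 = -45.69 MPa.
Wall reaction R = σ·A = -45.69·310.1 = -14170 N = -14.17 kN.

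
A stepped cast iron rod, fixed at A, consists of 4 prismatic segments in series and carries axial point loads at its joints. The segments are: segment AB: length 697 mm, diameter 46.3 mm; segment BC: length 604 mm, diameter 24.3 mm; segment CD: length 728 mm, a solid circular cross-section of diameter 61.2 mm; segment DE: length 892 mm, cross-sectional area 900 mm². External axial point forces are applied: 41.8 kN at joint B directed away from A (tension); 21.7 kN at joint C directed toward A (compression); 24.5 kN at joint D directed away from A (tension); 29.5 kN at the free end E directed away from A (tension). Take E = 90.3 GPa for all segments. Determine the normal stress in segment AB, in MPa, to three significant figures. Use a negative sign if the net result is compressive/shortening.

Internal axial forces (sectioning from the free end, tension +): N_DE = 29.5 kN, N_CD = 54 kN, N_BC = 32.3 kN, N_AB = 74.1 kN.
A_AB = 1684 mm².
σ_AB = N_AB/A_AB = 74100/1684 = 44.01 MPa.

44.0 MPa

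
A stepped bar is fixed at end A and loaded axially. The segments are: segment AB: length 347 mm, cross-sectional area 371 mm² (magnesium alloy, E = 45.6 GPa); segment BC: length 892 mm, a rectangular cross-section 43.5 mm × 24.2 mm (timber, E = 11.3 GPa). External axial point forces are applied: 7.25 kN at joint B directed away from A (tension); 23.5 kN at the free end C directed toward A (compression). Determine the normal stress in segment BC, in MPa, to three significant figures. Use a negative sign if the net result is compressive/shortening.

-22.3 MPa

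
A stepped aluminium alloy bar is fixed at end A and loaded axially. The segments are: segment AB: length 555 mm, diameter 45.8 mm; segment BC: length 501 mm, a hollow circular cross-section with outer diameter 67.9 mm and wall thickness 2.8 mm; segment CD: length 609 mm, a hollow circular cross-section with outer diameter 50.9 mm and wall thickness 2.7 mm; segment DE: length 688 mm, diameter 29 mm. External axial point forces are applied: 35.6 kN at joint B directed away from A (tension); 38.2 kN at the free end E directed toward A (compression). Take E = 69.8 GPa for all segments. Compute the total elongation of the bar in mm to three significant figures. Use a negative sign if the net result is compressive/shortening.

Internal axial forces (sectioning from the free end, tension +): N_DE = -38.2 kN, N_CD = -38.2 kN, N_BC = -38.2 kN, N_AB = -2.6 kN.
A_AB = 1647 mm².
A_BC = 572.6 mm².
A_CD = 408.8 mm².
A_DE = 660.5 mm².
δ_AB = -2600·555/(1647·69800) = -0.01255 mm
δ_BC = -38200·501/(572.6·69800) = -0.4788 mm
δ_CD = -38200·609/(408.8·69800) = -0.8152 mm
δ_DE = -38200·688/(660.5·69800) = -0.57 mm
δ = Σδ_i = -1.877 mm.

-1.88 mm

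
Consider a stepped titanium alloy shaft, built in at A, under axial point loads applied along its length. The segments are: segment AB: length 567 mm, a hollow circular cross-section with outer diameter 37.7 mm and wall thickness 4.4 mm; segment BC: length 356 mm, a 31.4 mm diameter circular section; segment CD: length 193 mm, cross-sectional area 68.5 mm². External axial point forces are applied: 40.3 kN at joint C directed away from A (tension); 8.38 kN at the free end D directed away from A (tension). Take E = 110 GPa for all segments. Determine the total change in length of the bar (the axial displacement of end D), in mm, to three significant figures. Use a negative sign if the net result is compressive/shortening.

0.963 mm

Internal axial forces (sectioning from the free end, tension +): N_CD = 8.38 kN, N_BC = 48.68 kN, N_AB = 48.68 kN.
A_AB = 460.3 mm².
A_BC = 774.4 mm².
δ_AB = 48680·567/(460.3·110000) = 0.5451 mm
δ_BC = 48680·356/(774.4·110000) = 0.2035 mm
δ_CD = 8380·193/(68.5·110000) = 0.2146 mm
δ = Σδ_i = 0.9632 mm.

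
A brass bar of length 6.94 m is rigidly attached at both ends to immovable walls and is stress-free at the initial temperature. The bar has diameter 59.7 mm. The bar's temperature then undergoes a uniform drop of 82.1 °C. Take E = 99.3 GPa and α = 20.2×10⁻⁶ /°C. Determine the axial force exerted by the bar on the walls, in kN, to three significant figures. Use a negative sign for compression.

461 kN

Free thermal expansion αLΔT = 20.2e-6 · 6940 · -82.1 = -11.51 mm.
The walls impose strain ε = −(-11.51)/6940 = 1.6584e-03; σ = Eε = 99300 · 1.6584e-03 = 164.7 MPa.
Wall reaction R = σ·A = 164.7·2799 = 461000 N = 461 kN.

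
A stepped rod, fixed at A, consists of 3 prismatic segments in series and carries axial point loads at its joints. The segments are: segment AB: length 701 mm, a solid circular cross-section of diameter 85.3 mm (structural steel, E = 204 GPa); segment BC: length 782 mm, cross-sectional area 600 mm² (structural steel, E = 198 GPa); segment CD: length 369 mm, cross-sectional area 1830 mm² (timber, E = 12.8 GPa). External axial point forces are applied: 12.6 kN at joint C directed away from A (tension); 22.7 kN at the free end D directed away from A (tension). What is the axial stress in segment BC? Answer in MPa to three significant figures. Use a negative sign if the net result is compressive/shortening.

58.8 MPa

Internal axial forces (sectioning from the free end, tension +): N_CD = 22.7 kN, N_BC = 35.3 kN, N_AB = 35.3 kN.
σ_BC = N_BC/A_BC = 35300/600 = 58.83 MPa.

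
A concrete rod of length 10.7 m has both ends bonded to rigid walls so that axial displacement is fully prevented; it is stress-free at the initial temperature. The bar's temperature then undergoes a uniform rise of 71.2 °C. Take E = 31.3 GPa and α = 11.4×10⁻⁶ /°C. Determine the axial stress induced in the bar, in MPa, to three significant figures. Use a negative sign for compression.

-25.4 MPa

Free thermal expansion αLΔT = 11.4e-6 · 10700 · 71.2 = 8.685 mm.
The walls impose strain ε = −(8.685)/10700 = -8.1168e-04; σ = Eε = 31300 · -8.1168e-04 = -25.41 MPa.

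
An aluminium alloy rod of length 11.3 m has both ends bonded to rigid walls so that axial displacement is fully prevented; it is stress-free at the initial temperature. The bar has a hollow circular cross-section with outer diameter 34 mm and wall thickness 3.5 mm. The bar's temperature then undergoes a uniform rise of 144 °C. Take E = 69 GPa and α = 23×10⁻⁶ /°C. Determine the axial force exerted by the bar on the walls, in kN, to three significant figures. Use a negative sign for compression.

Free thermal expansion αLΔT = 23e-6 · 11300 · 144 = 37.43 mm.
The walls impose strain ε = −(37.43)/11300 = -3.3120e-03; σ = Eε = 69000 · -3.3120e-03 = -228.5 MPa.
Wall reaction R = σ·A = -228.5·335.4 = -76640 N = -76.64 kN.

-76.6 kN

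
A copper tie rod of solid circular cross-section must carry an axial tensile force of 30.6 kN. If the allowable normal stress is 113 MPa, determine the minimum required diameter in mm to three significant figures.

18.6 mm

Required area A ≥ P/σ_allow = 30600/113 = 270.8 mm².
For a solid circular section, d ≥ √(4A/π) = 18.57 mm.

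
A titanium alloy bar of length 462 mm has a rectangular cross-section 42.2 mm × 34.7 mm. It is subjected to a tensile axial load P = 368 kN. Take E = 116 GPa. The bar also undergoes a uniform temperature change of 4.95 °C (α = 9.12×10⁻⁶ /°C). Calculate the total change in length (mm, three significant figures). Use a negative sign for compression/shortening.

A = 1464 mm².
δ_mech = NL/(AE) = 368000·462/(1464·116000) = 1.001 mm.
δ_thermal = αLΔT = 9.12e-6·462·4.95 = 0.02086 mm.
δ = δ_mech + δ_thermal = 1.022 mm.

1.02 mm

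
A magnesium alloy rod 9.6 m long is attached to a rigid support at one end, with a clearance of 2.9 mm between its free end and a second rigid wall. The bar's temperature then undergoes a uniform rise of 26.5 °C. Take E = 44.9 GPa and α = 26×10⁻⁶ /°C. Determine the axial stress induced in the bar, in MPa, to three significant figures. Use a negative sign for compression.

Free thermal expansion αLΔT = 26e-6 · 9600 · 26.5 = 6.614 mm.
The walls engage after the gap closes; constrained expansion = 6.614 − 2.9 = 3.714 mm.
The walls impose strain ε = −(3.714)/9600 = -3.8692e-04; σ = Eε = 44900 · -3.8692e-04 = -17.37 MPa.

-17.4 MPa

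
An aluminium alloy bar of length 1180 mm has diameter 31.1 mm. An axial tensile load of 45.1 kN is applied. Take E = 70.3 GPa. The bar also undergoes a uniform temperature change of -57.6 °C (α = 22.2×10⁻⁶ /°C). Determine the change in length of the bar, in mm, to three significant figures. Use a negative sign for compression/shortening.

A = 759.6 mm².
δ_mech = NL/(AE) = 45100·1180/(759.6·70300) = 0.9965 mm.
δ_thermal = αLΔT = 22.2e-6·1180·-57.6 = -1.509 mm.
δ = δ_mech + δ_thermal = -0.5124 mm.

-0.512 mm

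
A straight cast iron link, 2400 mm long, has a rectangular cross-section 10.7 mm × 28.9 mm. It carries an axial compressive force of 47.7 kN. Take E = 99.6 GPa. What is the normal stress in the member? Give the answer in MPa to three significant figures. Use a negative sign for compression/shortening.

-154 MPa

A = 309.2 mm².
σ = N/A = -47700/309.2 = -154.3 MPa.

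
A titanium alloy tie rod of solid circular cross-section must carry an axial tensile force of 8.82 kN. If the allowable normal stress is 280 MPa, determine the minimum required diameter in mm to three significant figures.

6.33 mm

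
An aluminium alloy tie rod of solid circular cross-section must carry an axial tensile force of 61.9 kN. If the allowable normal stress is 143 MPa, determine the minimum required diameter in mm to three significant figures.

Required area A ≥ P/σ_allow = 61900/143 = 432.9 mm².
For a solid circular section, d ≥ √(4A/π) = 23.48 mm.

23.5 mm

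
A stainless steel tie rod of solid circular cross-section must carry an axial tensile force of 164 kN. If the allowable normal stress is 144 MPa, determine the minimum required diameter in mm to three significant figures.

38.1 mm

Required area A ≥ P/σ_allow = 164000/144 = 1139 mm².
For a solid circular section, d ≥ √(4A/π) = 38.08 mm.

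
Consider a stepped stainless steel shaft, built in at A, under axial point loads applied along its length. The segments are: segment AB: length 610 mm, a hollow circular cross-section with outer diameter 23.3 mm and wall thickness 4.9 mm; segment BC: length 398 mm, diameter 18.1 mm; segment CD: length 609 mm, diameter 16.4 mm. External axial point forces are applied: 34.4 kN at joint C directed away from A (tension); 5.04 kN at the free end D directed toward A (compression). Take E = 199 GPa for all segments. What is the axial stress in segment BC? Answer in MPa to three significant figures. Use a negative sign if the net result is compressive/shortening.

Internal axial forces (sectioning from the free end, tension +): N_CD = -5.04 kN, N_BC = 29.36 kN, N_AB = 29.36 kN.
A_BC = 257.3 mm².
σ_BC = N_BC/A_BC = 29360/257.3 = 114.1 MPa.

114 MPa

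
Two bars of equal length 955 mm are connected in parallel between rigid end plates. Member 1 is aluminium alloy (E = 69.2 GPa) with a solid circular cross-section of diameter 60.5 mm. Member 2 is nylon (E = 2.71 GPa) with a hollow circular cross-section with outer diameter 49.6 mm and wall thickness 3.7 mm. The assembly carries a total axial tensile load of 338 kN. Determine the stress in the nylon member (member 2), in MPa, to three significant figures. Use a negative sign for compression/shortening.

A_1 = 2875 mm².
A_2 = 533.5 mm².
Equal strain + equilibrium ⇒ each member carries load in proportion to AE: A₁E₁ = 198900000 N, A₂E₂ = 1446000 N, ΣAE = 200400000 N.
σ₂ = P·E₂/ΣAE = 338000·2710/200400000 = 4.571 MPa.

4.57 MPa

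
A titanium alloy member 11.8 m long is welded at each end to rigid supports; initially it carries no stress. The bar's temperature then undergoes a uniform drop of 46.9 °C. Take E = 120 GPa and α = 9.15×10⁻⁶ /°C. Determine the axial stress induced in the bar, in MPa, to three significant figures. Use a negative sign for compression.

Free thermal expansion αLΔT = 9.15e-6 · 11800 · -46.9 = -5.064 mm.
The walls impose strain ε = −(-5.064)/11800 = 4.2914e-04; σ = Eε = 120000 · 4.2914e-04 = 51.5 MPa.

51.5 MPa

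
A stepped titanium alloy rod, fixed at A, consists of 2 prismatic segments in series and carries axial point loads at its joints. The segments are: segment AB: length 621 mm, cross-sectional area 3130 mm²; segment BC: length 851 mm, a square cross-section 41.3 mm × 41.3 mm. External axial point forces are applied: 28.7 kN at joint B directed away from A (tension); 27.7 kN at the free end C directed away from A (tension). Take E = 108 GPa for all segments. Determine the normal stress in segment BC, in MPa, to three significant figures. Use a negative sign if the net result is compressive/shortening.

16.2 MPa

Internal axial forces (sectioning from the free end, tension +): N_BC = 27.7 kN, N_AB = 56.4 kN.
A_BC = 1706 mm².
σ_BC = N_BC/A_BC = 27700/1706 = 16.24 MPa.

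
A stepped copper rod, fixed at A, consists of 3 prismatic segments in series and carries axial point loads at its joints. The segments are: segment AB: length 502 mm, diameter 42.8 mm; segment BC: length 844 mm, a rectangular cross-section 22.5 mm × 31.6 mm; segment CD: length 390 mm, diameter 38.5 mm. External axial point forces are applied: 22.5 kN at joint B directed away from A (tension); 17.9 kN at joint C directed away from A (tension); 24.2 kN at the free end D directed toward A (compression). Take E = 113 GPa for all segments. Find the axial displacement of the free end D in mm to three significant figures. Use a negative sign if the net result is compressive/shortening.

-0.0879 mm

Internal axial forces (sectioning from the free end, tension +): N_CD = -24.2 kN, N_BC = -6.3 kN, N_AB = 16.2 kN.
A_AB = 1439 mm².
A_BC = 711 mm².
A_CD = 1164 mm².
δ_AB = 16200·502/(1439·113000) = 0.05002 mm
δ_BC = -6300·844/(711·113000) = -0.06618 mm
δ_CD = -24200·390/(1164·113000) = -0.07174 mm
δ = Σδ_i = -0.0879 mm.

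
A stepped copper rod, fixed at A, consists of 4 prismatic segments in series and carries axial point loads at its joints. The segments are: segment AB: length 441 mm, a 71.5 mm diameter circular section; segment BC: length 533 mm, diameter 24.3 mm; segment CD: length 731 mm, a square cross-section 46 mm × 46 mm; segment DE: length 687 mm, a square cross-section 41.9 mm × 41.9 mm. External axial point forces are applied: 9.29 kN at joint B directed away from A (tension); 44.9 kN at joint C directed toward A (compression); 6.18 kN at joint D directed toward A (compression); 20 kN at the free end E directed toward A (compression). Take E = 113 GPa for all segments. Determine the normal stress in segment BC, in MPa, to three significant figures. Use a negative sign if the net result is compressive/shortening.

-153 MPa

Internal axial forces (sectioning from the free end, tension +): N_DE = -20 kN, N_CD = -26.18 kN, N_BC = -71.08 kN, N_AB = -61.79 kN.
A_BC = 463.8 mm².
σ_BC = N_BC/A_BC = -71080/463.8 = -153.3 MPa.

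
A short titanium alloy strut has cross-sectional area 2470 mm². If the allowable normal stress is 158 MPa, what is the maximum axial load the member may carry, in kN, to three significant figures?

P_max = σ_allow · A = 158 · 2470 = 390300 N = 390.3 kN.

390 kN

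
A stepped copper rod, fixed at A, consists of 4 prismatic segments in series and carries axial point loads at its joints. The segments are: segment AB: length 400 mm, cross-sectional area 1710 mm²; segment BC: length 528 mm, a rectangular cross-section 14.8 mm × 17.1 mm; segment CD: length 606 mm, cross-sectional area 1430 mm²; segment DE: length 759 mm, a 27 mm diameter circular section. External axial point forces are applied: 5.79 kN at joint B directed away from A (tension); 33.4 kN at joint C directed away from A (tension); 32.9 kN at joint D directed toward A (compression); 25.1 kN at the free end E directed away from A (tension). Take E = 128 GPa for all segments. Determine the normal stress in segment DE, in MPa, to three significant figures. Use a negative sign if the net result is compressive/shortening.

Internal axial forces (sectioning from the free end, tension +): N_DE = 25.1 kN, N_CD = -7.8 kN, N_BC = 25.6 kN, N_AB = 31.39 kN.
A_DE = 572.6 mm².
σ_DE = N_DE/A_DE = 25100/572.6 = 43.84 MPa.

43.8 MPa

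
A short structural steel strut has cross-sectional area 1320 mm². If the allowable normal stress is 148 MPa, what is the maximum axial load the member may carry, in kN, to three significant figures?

P_max = σ_allow · A = 148 · 1320 = 195400 N = 195.4 kN.

195 kN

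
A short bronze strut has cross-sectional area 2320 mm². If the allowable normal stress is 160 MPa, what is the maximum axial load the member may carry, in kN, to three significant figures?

P_max = σ_allow · A = 160 · 2320 = 371200 N = 371.2 kN.

371 kN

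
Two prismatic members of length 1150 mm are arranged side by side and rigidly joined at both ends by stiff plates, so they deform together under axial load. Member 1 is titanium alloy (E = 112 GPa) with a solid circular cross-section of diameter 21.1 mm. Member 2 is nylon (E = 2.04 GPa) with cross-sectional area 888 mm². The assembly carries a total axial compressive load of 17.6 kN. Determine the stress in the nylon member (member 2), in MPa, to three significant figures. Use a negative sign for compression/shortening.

-0.876 MPa

A_1 = 349.7 mm².
Equal strain + equilibrium ⇒ each member carries load in proportion to AE: A₁E₁ = 39160000 N, A₂E₂ = 1812000 N, ΣAE = 40970000 N.
σ₂ = P·E₂/ΣAE = -17600·2040/40970000 = -0.8763 MPa.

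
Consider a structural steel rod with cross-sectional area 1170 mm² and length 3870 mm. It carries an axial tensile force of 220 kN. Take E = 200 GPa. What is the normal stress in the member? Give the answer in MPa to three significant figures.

188 MPa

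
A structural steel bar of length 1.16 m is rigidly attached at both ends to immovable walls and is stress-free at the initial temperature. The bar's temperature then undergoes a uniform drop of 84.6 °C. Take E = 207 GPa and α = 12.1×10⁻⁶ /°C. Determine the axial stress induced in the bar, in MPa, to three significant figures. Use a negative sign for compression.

Free thermal expansion αLΔT = 12.1e-6 · 1160 · -84.6 = -1.187 mm.
The walls impose strain ε = −(-1.187)/1160 = 1.0237e-03; σ = Eε = 207000 · 1.0237e-03 = 211.9 MPa.

212 MPa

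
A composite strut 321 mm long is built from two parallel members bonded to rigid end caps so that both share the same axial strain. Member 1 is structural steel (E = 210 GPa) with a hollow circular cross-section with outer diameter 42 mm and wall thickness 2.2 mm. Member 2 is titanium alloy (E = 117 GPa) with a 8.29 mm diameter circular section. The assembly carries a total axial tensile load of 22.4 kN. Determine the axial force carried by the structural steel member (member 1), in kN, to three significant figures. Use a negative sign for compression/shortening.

A_1 = 275.1 mm².
A_2 = 53.98 mm².
Equal strain + equilibrium ⇒ each member carries load in proportion to AE: A₁E₁ = 57770000 N, A₂E₂ = 6315000 N, ΣAE = 64080000 N.
F₁ = P·A₁E₁/ΣAE = 22400·57770000/64080000 = 20190 N.

20.2 kN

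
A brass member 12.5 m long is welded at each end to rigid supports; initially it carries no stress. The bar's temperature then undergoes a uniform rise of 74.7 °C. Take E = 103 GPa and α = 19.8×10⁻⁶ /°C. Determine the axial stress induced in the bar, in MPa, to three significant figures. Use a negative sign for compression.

-152 MPa

Free thermal expansion αLΔT = 19.8e-6 · 12500 · 74.7 = 18.49 mm.
The walls impose strain ε = −(18.49)/12500 = -1.4791e-03; σ = Eε = 103000 · -1.4791e-03 = -152.3 MPa.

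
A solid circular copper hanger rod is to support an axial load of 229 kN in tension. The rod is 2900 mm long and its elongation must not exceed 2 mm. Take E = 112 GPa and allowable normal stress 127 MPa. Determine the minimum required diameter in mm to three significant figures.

Required area A ≥ P/σ_allow = 229000/127 = 1803 mm².
For a solid circular section, d ≥ √(4A/π) = 47.91 mm.
Elongation limit: A ≥ PL/(Eδ_allow) = 229000·2900/(112000·2) = 2965 mm² ⇒ d ≥ 61.44 mm.
The elongation limit governs.

61.4 mm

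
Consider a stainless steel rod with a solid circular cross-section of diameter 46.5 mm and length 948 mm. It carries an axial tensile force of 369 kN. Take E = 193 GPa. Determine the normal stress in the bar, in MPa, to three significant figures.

A = 1698 mm².
σ = N/A = 369000/1698 = 217.3 MPa.

217 MPa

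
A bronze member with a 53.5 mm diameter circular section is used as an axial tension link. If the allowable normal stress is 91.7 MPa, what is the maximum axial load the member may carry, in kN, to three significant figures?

A = 2248 mm².
P_max = σ_allow · A = 91.7 · 2248 = 206100 N = 206.1 kN.

206 kN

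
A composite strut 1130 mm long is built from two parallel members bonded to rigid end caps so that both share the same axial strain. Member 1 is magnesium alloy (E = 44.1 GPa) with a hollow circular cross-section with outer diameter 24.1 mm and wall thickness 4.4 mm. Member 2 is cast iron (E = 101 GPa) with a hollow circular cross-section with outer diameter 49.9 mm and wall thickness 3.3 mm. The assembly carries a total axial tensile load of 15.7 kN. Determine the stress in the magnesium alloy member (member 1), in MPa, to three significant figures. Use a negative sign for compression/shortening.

A_1 = 272.3 mm².
A_2 = 483.1 mm².
Equal strain + equilibrium ⇒ each member carries load in proportion to AE: A₁E₁ = 12010000 N, A₂E₂ = 48790000 N, ΣAE = 60800000 N.
σ₁ = P·E₁/ΣAE = 15700·44100/60800000 = 11.39 MPa.

11.4 MPa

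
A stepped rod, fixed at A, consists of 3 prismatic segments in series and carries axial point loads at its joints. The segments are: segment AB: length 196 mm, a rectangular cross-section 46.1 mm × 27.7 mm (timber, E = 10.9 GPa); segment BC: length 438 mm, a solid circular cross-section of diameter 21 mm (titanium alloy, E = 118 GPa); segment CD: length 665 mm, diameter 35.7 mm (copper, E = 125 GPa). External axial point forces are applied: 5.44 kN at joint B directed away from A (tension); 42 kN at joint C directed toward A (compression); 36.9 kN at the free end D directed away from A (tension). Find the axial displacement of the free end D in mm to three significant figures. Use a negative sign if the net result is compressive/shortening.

0.146 mm

Internal axial forces (sectioning from the free end, tension +): N_CD = 36.9 kN, N_BC = -5.1 kN, N_AB = 0.34 kN.
A_AB = 1277 mm².
A_BC = 346.4 mm².
A_CD = 1001 mm².
δ_AB = 340·196/(1277·10900) = 0.004788 mm
δ_BC = -5100·438/(346.4·118000) = -0.05466 mm
δ_CD = 36900·665/(1001·125000) = 0.1961 mm
δ = Σδ_i = 0.1462 mm.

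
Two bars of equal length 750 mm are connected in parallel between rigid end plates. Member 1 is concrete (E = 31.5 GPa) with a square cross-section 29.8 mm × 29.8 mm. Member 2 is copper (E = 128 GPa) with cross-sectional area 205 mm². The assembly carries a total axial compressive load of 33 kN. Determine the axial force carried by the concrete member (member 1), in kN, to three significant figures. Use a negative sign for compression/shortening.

A_1 = 888 mm².
Equal strain + equilibrium ⇒ each member carries load in proportion to AE: A₁E₁ = 27970000 N, A₂E₂ = 26240000 N, ΣAE = 54210000 N.
F₁ = P·A₁E₁/ΣAE = -33000·27970000/54210000 = -17030 N.

-17.0 kN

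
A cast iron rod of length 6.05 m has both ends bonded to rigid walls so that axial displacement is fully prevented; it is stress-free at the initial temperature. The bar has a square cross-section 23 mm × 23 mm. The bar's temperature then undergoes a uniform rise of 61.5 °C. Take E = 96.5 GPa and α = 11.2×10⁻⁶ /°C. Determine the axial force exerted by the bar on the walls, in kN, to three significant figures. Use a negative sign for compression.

-35.2 kN

Free thermal expansion αLΔT = 11.2e-6 · 6050 · 61.5 = 4.167 mm.
The walls impose strain ε = −(4.167)/6050 = -6.8880e-04; σ = Eε = 96500 · -6.8880e-04 = -66.47 MPa.
Wall reaction R = σ·A = -66.47·529 = -35160 N = -35.16 kN.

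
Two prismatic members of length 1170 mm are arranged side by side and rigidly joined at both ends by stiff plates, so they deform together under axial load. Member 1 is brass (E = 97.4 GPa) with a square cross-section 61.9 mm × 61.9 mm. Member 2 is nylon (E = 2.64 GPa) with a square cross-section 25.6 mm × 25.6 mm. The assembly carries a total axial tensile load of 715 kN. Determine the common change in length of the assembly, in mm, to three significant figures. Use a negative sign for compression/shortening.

A_1 = 3832 mm².
A_2 = 655.4 mm².
Equal strain + equilibrium ⇒ each member carries load in proportion to AE: A₁E₁ = 373200000 N, A₂E₂ = 1730000 N, ΣAE = 374900000 N.
δ = PL/ΣAE = 715000·1170/374900000 = 2.231 mm.

2.23 mm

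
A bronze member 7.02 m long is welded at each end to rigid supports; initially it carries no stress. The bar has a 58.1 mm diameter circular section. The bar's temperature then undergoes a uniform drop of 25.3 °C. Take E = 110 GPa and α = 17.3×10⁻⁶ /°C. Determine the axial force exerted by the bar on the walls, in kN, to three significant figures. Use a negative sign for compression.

Free thermal expansion αLΔT = 17.3e-6 · 7020 · -25.3 = -3.073 mm.
The walls impose strain ε = −(-3.073)/7020 = 4.3769e-04; σ = Eε = 110000 · 4.3769e-04 = 48.15 MPa.
Wall reaction R = σ·A = 48.15·2651 = 127600 N = 127.6 kN.

128 kN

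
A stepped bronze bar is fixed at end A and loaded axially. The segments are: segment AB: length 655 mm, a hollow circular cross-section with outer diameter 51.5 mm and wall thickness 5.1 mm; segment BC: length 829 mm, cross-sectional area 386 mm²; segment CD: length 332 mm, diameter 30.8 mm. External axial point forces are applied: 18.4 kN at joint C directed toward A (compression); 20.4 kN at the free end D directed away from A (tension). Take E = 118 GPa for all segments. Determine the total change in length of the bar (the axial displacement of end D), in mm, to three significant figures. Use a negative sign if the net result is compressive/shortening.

0.128 mm

Internal axial forces (sectioning from the free end, tension +): N_CD = 20.4 kN, N_BC = 2 kN, N_AB = 2 kN.
A_AB = 743.4 mm².
A_CD = 745.1 mm².
δ_AB = 2000·655/(743.4·118000) = 0.01493 mm
δ_BC = 2000·829/(386·118000) = 0.0364 mm
δ_CD = 20400·332/(745.1·118000) = 0.07704 mm
δ = Σδ_i = 0.1284 mm.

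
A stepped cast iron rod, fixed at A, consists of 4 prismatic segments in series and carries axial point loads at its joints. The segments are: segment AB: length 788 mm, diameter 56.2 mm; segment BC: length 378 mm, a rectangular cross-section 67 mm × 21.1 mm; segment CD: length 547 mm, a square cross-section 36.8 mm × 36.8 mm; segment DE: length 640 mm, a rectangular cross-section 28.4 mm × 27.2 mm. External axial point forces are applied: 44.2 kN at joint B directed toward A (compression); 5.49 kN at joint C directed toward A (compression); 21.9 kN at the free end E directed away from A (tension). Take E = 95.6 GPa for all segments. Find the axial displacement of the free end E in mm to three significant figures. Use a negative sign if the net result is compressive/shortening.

Internal axial forces (sectioning from the free end, tension +): N_DE = 21.9 kN, N_CD = 21.9 kN, N_BC = 16.41 kN, N_AB = -27.79 kN.
A_AB = 2481 mm².
A_BC = 1414 mm².
A_CD = 1354 mm².
A_DE = 772.5 mm².
δ_AB = -27790·788/(2481·95600) = -0.09234 mm
δ_BC = 16410·378/(1414·95600) = 0.0459 mm
δ_CD = 21900·547/(1354·95600) = 0.09253 mm
δ_DE = 21900·640/(772.5·95600) = 0.1898 mm
δ = Σδ_i = 0.2359 mm.

0.236 mm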